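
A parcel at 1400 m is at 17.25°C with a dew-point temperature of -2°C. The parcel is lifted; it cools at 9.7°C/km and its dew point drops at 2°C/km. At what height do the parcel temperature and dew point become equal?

3900 m

T and T_d converge at 9.7 − 2 = 7.7°C per km
Height above start = (17.25 − (-2)) / 7.7 = 2.5 km
LCL altitude = 1400 m + 2500 m = 3900 m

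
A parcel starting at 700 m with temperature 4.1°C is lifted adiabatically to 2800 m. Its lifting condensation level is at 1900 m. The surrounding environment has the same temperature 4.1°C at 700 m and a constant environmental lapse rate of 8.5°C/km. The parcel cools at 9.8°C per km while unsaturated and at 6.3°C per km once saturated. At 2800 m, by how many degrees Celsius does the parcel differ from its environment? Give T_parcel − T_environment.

Parcel:
  From 700 m to 1900 m (dry): cools by 9.8 × 1.2 = 11.76°C, giving -7.66°C.
  From 1900 m to 2800 m (saturated): cools by 6.3 × 0.9 = 5.67°C, giving -13.33°C.
Environment:
  From 700 m to 2800 m (environment): cools by 8.5 × 2.1 = 17.85°C, giving -13.75°C.
T_parcel − T_env = -13.33 − (-13.75) = +0.42°C

+0.42°C (parcel warmer than environment)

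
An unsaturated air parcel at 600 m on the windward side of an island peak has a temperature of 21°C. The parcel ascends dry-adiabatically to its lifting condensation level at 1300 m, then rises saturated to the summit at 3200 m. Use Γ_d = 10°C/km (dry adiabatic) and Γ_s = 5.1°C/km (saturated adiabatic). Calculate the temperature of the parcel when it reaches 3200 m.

4.31°C

600 → 1300 m (dry, 10°C/km): ΔT = -10 × 0.7 = -7°C → T = 14°C
1300 → 3200 m (saturated, 5.1°C/km): ΔT = -5.1 × 1.9 = -9.69°C → T = 4.31°C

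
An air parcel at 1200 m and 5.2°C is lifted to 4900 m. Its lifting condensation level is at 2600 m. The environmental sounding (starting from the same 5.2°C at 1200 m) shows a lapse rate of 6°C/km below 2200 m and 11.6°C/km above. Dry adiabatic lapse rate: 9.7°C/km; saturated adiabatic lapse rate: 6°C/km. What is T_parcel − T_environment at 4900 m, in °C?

+9.94°C (parcel warmer than environment)

Parcel:
  From 1200 m to 2600 m (dry): cools by 9.7 × 1.4 = 13.58°C, giving -8.38°C.
  From 2600 m to 4900 m (saturated): cools by 6 × 2.3 = 13.8°C, giving -22.18°C.
Environment:
  From 1200 m to 2200 m (environment, lower layer): cools by 6 × 1 = 6°C, giving -0.8°C.
  From 2200 m to 4900 m (environment, upper layer): cools by 11.6 × 2.7 = 31.32°C, giving -32.12°C.
T_parcel − T_env = -22.18 − (-32.12) = +9.94°C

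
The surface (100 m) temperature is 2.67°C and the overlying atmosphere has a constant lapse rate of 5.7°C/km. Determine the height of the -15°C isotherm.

Height above start = (2.67 − (-15)) / 5.7 = 3.1 km
Altitude = 100 m + 3100 m = 3200 m

3200 m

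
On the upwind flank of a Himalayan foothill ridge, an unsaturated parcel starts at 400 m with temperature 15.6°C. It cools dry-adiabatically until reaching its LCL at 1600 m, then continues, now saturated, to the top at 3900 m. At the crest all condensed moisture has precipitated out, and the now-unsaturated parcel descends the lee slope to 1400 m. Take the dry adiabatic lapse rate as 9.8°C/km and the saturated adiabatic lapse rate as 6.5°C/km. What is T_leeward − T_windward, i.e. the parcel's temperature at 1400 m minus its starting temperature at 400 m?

-2.21°C

400–1600 m, dry: Δz = 1.2 km ⇒ ΔT = -11.76°C; T = 3.84°C
1600–3900 m, saturated: Δz = 2.3 km ⇒ ΔT = -14.95°C; T = -11.11°C
3900–1400 m, dry descent: Δz = 2.5 km ⇒ ΔT = +24.5°C; T = 13.39°C
Net change vs windward start: 13.39 − 15.6 = -2.21°C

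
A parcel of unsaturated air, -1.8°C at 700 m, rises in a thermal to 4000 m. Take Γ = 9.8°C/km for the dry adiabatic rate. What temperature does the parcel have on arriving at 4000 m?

-34.14°C

700–4000 m, dry adiabatic: Δz = 3.3 km ⇒ ΔT = -32.34°C; T = -34.14°C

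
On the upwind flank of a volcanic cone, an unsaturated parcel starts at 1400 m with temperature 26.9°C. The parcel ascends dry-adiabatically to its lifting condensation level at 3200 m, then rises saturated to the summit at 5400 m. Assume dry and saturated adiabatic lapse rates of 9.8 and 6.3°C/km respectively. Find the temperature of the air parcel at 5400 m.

-4.6°C

1400 → 3200 m (dry, 9.8°C/km): ΔT = -9.8 × 1.8 = -17.64°C → T = 9.26°C
3200 → 5400 m (saturated, 6.3°C/km): ΔT = -6.3 × 2.2 = -13.86°C → T = -4.6°C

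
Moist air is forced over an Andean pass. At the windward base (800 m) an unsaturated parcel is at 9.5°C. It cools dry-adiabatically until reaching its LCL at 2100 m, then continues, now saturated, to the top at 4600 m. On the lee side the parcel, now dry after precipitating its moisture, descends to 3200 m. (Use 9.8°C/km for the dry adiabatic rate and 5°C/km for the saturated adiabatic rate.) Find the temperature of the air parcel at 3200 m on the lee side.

-2.02°C

From 800 m to 2100 m (dry): cools by 9.8 × 1.3 = 12.74°C, giving -3.24°C.
From 2100 m to 4600 m (saturated): cools by 5 × 2.5 = 12.5°C, giving -15.74°C.
From 4600 m to 3200 m (dry descent): warms by 9.8 × 1.4 = 13.72°C, giving -2.02°C.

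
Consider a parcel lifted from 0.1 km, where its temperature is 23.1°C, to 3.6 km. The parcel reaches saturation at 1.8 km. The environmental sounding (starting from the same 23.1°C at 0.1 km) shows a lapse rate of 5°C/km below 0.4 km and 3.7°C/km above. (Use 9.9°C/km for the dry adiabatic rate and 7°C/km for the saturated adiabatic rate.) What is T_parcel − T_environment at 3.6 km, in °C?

-16.09°C (parcel cooler than environment)

Parcel:
  From 100 m to 1800 m (dry): cools by 9.9 × 1.7 = 16.83°C, giving 6.27°C.
  From 1800 m to 3600 m (saturated): cools by 7 × 1.8 = 12.6°C, giving -6.33°C.
Environment:
  From 100 m to 400 m (environment, lower layer): cools by 5 × 0.3 = 1.5°C, giving 21.6°C.
  From 400 m to 3600 m (environment, upper layer): cools by 3.7 × 3.2 = 11.84°C, giving 9.76°C.
T_parcel − T_env = -6.33 − 9.76 = -16.09°C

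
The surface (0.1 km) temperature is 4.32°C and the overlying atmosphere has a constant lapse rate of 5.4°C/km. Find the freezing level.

Height above start = (4.32 − 0) / 5.4 = 0.8 km
Altitude = 100 m + 800 m = 900 m

0.9 km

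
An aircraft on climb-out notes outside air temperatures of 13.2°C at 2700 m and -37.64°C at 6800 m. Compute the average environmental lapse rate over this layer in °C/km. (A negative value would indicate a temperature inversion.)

Γ = −ΔT/Δz = (13.2 − (-37.64)) / (6800 − 2700) m
  = 50.84°C / 4.1 km = 12.4°C/km

12.4°C/km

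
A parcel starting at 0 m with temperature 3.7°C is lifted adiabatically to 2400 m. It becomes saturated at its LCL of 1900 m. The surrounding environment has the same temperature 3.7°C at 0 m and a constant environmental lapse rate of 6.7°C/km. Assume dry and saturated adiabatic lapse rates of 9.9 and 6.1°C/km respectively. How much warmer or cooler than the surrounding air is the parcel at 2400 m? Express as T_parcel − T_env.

Parcel:
  0 → 1900 m (dry, 9.9°C/km): ΔT = -9.9 × 1.9 = -18.81°C → T = -15.11°C
  1900 → 2400 m (saturated, 6.1°C/km): ΔT = -6.1 × 0.5 = -3.05°C → T = -18.16°C
Environment:
  0 → 2400 m (environment, 6.7°C/km): ΔT = -6.7 × 2.4 = -16.08°C → T = -12.38°C
T_parcel − T_env = -18.16 − (-12.38) = -5.78°C

-5.78°C (parcel cooler than environment)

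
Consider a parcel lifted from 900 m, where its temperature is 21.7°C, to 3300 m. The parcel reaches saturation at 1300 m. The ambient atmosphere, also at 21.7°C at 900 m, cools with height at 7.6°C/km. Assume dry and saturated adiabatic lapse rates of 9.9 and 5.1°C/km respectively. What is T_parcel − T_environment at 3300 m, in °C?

Parcel:
  900 → 1300 m (dry, 9.9°C/km): ΔT = -9.9 × 0.4 = -3.96°C → T = 17.74°C
  1300 → 3300 m (saturated, 5.1°C/km): ΔT = -5.1 × 2 = -10.2°C → T = 7.54°C
Environment:
  900 → 3300 m (environment, 7.6°C/km): ΔT = -7.6 × 2.4 = -18.24°C → T = 3.46°C
T_parcel − T_env = 7.54 − 3.46 = +4.08°C

+4.08°C (parcel warmer than environment)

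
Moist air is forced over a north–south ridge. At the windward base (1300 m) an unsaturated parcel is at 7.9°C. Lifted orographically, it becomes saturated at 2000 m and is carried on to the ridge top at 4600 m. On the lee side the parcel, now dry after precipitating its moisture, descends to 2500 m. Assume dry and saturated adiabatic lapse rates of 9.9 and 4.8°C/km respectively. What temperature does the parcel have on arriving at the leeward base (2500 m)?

9.28°C

Dry to 2000 m: -9.9 × 0.7 km = -6.93°C, so T = 0.97°C.
Saturated to 4600 m: -4.8 × 2.6 km = -12.48°C, so T = -11.51°C.
Dry descent to 2500 m: +9.9 × 2.1 km = +20.79°C, so T = 9.28°C.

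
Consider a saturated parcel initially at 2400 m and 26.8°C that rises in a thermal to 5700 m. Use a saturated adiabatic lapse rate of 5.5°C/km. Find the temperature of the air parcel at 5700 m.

8.65°C

2400–5700 m, saturated adiabatic: Δz = 3.3 km ⇒ ΔT = -18.15°C; T = 8.65°C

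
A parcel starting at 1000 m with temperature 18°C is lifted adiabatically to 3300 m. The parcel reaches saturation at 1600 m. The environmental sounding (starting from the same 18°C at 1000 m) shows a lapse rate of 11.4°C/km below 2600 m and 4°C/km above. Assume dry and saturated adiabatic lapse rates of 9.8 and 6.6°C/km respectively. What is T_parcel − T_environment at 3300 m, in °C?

Parcel:
  1000 → 1600 m (dry, 9.8°C/km): ΔT = -9.8 × 0.6 = -5.88°C → T = 12.12°C
  1600 → 3300 m (saturated, 6.6°C/km): ΔT = -6.6 × 1.7 = -11.22°C → T = 0.9°C
Environment:
  1000 → 2600 m (environment, lower layer, 11.4°C/km): ΔT = -11.4 × 1.6 = -18.24°C → T = -0.24°C
  2600 → 3300 m (environment, upper layer, 4°C/km): ΔT = -4 × 0.7 = -2.8°C → T = -3.04°C
T_parcel − T_env = 0.9 − (-3.04) = +3.94°C

+3.94°C (parcel warmer than environment)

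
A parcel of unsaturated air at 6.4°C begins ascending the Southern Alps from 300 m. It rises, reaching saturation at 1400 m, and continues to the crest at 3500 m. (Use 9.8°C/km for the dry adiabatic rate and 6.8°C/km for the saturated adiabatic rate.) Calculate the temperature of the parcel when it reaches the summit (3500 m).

Dry to 1400 m: -9.8 × 1.1 km = -10.78°C, so T = -4.38°C.
Saturated to 3500 m: -6.8 × 2.1 km = -14.28°C, so T = -18.66°C.

-18.66°C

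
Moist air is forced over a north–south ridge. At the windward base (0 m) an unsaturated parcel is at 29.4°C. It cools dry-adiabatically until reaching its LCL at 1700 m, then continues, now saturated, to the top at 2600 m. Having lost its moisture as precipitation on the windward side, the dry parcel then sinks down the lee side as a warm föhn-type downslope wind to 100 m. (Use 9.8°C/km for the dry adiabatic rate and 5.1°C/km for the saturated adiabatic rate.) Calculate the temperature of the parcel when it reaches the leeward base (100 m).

From 0 m to 1700 m (dry): cools by 9.8 × 1.7 = 16.66°C, giving 12.74°C.
From 1700 m to 2600 m (saturated): cools by 5.1 × 0.9 = 4.59°C, giving 8.15°C.
From 2600 m to 100 m (dry descent): warms by 9.8 × 2.5 = 24.5°C, giving 32.65°C.

32.65°C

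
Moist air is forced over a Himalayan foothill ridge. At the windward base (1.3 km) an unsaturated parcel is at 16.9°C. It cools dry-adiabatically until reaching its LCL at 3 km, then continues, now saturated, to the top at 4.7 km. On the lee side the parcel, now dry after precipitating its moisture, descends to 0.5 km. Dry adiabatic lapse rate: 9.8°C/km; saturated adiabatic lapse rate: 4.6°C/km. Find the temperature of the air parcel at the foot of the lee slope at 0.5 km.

1300–3000 m, dry: Δz = 1.7 km ⇒ ΔT = -16.66°C; T = 0.24°C
3000–4700 m, saturated: Δz = 1.7 km ⇒ ΔT = -7.82°C; T = -7.58°C
4700–500 m, dry descent: Δz = 4.2 km ⇒ ΔT = +41.16°C; T = 33.58°C

33.58°C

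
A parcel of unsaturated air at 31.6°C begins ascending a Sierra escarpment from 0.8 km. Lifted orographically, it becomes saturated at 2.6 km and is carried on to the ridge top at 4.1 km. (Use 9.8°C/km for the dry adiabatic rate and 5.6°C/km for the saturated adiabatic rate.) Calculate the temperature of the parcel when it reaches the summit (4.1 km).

800–2600 m, dry: Δz = 1.8 km ⇒ ΔT = -17.64°C; T = 13.96°C
2600–4100 m, saturated: Δz = 1.5 km ⇒ ΔT = -8.4°C; T = 5.56°C

5.56°C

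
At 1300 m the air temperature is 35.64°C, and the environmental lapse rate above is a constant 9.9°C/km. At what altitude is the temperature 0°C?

Height above start = (35.64 − 0) / 9.9 = 3.6 km
Altitude = 1300 m + 3600 m = 4900 m

4900 m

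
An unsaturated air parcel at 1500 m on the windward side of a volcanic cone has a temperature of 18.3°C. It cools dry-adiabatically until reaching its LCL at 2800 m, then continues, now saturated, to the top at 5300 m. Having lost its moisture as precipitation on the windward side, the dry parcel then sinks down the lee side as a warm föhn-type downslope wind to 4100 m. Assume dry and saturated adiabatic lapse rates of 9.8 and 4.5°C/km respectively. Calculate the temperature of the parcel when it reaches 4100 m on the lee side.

6.07°C

From 1500 m to 2800 m (dry): cools by 9.8 × 1.3 = 12.74°C, giving 5.56°C.
From 2800 m to 5300 m (saturated): cools by 4.5 × 2.5 = 11.25°C, giving -5.69°C.
From 5300 m to 4100 m (dry descent): warms by 9.8 × 1.2 = 11.76°C, giving 6.07°C.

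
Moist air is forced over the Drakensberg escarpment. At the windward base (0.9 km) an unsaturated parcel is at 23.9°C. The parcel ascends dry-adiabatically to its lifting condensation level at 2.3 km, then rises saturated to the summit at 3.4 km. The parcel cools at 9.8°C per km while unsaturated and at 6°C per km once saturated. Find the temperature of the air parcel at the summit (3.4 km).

3.58°C

Dry to 2300 m: -9.8 × 1.4 km = -13.72°C, so T = 10.18°C.
Saturated to 3400 m: -6 × 1.1 km = -6.6°C, so T = 3.58°C.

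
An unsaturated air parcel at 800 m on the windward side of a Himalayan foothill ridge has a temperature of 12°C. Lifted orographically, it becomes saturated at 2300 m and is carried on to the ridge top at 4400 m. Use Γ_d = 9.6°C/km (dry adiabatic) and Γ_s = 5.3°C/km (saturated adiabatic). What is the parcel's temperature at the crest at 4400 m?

-13.53°C

Dry to 2300 m: -9.6 × 1.5 km = -14.4°C, so T = -2.4°C.
Saturated to 4400 m: -5.3 × 2.1 km = -11.13°C, so T = -13.53°C.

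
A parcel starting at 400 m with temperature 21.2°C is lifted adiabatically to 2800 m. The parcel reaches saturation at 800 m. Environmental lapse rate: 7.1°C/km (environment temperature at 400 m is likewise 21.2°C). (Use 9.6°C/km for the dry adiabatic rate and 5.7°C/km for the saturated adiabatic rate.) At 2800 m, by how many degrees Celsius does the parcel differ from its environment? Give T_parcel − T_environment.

+1.8°C (parcel warmer than environment)

Parcel:
  Dry to 800 m: -9.6 × 0.4 km = -3.84°C, so T = 17.36°C.
  Saturated to 2800 m: -5.7 × 2 km = -11.4°C, so T = 5.96°C.
Environment:
  Environment to 2800 m: -7.1 × 2.4 km = -17.04°C, so T = 4.16°C.
T_parcel − T_env = 5.96 − 4.16 = +1.8°C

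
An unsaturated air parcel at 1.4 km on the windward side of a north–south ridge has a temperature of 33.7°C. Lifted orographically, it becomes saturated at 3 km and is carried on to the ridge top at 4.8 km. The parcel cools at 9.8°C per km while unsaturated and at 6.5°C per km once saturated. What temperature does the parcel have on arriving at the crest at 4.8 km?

Dry to 3000 m: -9.8 × 1.6 km = -15.68°C, so T = 18.02°C.
Saturated to 4800 m: -6.5 × 1.8 km = -11.7°C, so T = 6.32°C.

6.32°C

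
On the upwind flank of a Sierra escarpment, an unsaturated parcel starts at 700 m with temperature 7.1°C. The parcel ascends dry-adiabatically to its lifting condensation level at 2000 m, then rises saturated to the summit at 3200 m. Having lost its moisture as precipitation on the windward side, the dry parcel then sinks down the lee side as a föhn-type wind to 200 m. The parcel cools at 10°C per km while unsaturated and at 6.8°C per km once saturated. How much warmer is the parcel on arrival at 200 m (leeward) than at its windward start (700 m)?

Dry to 2000 m: -10 × 1.3 km = -13°C, so T = -5.9°C.
Saturated to 3200 m: -6.8 × 1.2 km = -8.16°C, so T = -14.06°C.
Dry descent to 200 m: +10 × 3 km = +30°C, so T = 15.94°C.
Net change vs windward start: 15.94 − 7.1 = +8.84°C

+8.84°C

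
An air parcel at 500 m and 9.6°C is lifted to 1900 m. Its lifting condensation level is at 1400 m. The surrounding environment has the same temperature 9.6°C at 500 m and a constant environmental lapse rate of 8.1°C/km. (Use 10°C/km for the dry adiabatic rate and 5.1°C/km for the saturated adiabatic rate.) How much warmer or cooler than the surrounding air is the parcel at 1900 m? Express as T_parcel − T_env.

Parcel:
  Dry to 1400 m: -10 × 0.9 km = -9°C, so T = 0.6°C.
  Saturated to 1900 m: -5.1 × 0.5 km = -2.55°C, so T = -1.95°C.
Environment:
  Environment to 1900 m: -8.1 × 1.4 km = -11.34°C, so T = -1.74°C.
T_parcel − T_env = -1.95 − (-1.74) = -0.21°C

-0.21°C (parcel cooler than environment)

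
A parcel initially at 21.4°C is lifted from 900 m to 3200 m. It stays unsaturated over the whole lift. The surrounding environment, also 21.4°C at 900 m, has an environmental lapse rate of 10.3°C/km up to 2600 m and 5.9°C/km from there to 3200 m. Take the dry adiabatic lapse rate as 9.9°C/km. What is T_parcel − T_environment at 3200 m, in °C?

-1.72°C (parcel cooler than environment)

Parcel:
  From 900 m to 3200 m (dry): cools by 9.9 × 2.3 = 22.77°C, giving -1.37°C.
Environment:
  From 900 m to 2600 m (environment, lower layer): cools by 10.3 × 1.7 = 17.51°C, giving 3.89°C.
  From 2600 m to 3200 m (environment, upper layer): cools by 5.9 × 0.6 = 3.54°C, giving 0.35°C.
T_parcel − T_env = -1.37 − 0.35 = -1.72°C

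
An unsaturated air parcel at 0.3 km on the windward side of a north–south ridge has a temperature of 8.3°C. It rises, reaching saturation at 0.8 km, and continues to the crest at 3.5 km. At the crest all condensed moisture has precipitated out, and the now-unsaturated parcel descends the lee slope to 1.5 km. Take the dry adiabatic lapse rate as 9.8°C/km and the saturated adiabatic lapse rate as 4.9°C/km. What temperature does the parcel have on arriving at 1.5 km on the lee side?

9.77°C

300 → 800 m (dry, 9.8°C/km): ΔT = -9.8 × 0.5 = -4.9°C → T = 3.4°C
800 → 3500 m (saturated, 4.9°C/km): ΔT = -4.9 × 2.7 = -13.23°C → T = -9.83°C
3500 → 1500 m (dry descent, 9.8°C/km): ΔT = +9.8 × 2 = +19.6°C → T = 9.77°C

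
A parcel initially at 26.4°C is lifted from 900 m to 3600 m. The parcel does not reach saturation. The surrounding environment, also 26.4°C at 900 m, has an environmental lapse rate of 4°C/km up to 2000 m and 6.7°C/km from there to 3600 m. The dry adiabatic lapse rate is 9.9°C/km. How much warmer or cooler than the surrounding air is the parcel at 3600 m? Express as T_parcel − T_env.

-11.61°C (parcel cooler than environment)

Parcel:
  900 → 3600 m (dry, 9.9°C/km): ΔT = -9.9 × 2.7 = -26.73°C → T = -0.33°C
Environment:
  900 → 2000 m (environment, lower layer, 4°C/km): ΔT = -4 × 1.1 = -4.4°C → T = 22°C
  2000 → 3600 m (environment, upper layer, 6.7°C/km): ΔT = -6.7 × 1.6 = -10.72°C → T = 11.28°C
T_parcel − T_env = -0.33 − 11.28 = -11.61°C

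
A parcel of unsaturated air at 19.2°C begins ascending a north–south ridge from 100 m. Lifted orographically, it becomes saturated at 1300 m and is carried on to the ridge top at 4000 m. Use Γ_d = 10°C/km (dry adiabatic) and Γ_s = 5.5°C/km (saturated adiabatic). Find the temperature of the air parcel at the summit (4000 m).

-7.65°C

Dry to 1300 m: -10 × 1.2 km = -12°C, so T = 7.2°C.
Saturated to 4000 m: -5.5 × 2.7 km = -14.85°C, so T = -7.65°C.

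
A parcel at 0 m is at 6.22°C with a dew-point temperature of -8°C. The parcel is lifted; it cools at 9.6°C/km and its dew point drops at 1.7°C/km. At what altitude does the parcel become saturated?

1800 m

T and T_d converge at 9.6 − 1.7 = 7.9°C per km
Height above start = (6.22 − (-8)) / 7.9 = 1.8 km
LCL altitude = 0 m + 1800 m = 1800 m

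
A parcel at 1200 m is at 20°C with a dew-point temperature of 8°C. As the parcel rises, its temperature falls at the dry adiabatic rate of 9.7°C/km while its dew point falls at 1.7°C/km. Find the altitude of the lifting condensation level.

2700 m

T and T_d converge at 9.7 − 1.7 = 8°C per km
Height above start = (20 − 8) / 8 = 1.5 km
LCL altitude = 1200 m + 1500 m = 2700 m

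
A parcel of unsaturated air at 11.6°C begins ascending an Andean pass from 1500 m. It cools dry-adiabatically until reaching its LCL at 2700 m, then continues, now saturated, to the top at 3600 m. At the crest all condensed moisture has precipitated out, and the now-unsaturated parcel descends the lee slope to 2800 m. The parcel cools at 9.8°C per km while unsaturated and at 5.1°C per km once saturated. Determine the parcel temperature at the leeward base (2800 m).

3.09°C

1500–2700 m, dry: Δz = 1.2 km ⇒ ΔT = -11.76°C; T = -0.16°C
2700–3600 m, saturated: Δz = 0.9 km ⇒ ΔT = -4.59°C; T = -4.75°C
3600–2800 m, dry descent: Δz = 0.8 km ⇒ ΔT = +7.84°C; T = 3.09°C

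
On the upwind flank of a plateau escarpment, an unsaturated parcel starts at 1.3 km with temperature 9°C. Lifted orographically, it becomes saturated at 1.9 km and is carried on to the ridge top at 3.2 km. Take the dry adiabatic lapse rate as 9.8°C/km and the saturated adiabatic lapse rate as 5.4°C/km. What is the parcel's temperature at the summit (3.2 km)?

From 1300 m to 1900 m (dry): cools by 9.8 × 0.6 = 5.88°C, giving 3.12°C.
From 1900 m to 3200 m (saturated): cools by 5.4 × 1.3 = 7.02°C, giving -3.9°C.

-3.9°C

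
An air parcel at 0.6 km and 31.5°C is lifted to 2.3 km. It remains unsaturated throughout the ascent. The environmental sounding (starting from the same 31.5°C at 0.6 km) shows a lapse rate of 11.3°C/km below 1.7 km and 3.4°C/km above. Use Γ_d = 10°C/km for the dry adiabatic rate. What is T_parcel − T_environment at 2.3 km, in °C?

-2.53°C (parcel cooler than environment)

Parcel:
  600 → 2300 m (dry, 10°C/km): ΔT = -10 × 1.7 = -17°C → T = 14.5°C
Environment:
  600 → 1700 m (environment, lower layer, 11.3°C/km): ΔT = -11.3 × 1.1 = -12.43°C → T = 19.07°C
  1700 → 2300 m (environment, upper layer, 3.4°C/km): ΔT = -3.4 × 0.6 = -2.04°C → T = 17.03°C
T_parcel − T_env = 14.5 − 17.03 = -2.53°C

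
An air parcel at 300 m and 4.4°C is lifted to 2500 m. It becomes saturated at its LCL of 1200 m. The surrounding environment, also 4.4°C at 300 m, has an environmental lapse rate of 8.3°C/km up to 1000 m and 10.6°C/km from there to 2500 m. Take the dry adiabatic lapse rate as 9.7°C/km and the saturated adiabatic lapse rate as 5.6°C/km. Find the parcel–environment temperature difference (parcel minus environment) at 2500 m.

Parcel:
  300–1200 m, dry: Δz = 0.9 km ⇒ ΔT = -8.73°C; T = -4.33°C
  1200–2500 m, saturated: Δz = 1.3 km ⇒ ΔT = -7.28°C; T = -11.61°C
Environment:
  300–1000 m, environment, lower layer: Δz = 0.7 km ⇒ ΔT = -5.81°C; T = -1.41°C
  1000–2500 m, environment, upper layer: Δz = 1.5 km ⇒ ΔT = -15.9°C; T = -17.31°C
T_parcel − T_env = -11.61 − (-17.31) = +5.7°C

+5.7°C (parcel warmer than environment)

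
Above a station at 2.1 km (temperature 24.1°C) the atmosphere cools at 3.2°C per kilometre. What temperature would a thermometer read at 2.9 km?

Environmental to 2900 m: -3.2 × 0.8 km = -2.56°C, so T = 21.54°C.

21.54°C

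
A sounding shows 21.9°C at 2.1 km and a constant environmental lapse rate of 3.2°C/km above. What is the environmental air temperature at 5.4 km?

2100–5400 m, environmental: Δz = 3.3 km ⇒ ΔT = -10.56°C; T = 11.34°C

11.34°C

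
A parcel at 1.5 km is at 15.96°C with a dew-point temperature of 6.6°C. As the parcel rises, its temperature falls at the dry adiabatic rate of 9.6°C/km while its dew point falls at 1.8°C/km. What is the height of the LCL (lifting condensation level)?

2.7 km

T and T_d converge at 9.6 − 1.8 = 7.8°C per km
Height above start = (15.96 − 6.6) / 7.8 = 1.2 km
LCL altitude = 1500 m + 1200 m = 2700 m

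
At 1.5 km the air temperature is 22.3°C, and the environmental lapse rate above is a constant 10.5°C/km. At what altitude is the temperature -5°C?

4.1 km

Height above start = (22.3 − (-5)) / 10.5 = 2.6 km
Altitude = 1500 m + 2600 m = 4100 m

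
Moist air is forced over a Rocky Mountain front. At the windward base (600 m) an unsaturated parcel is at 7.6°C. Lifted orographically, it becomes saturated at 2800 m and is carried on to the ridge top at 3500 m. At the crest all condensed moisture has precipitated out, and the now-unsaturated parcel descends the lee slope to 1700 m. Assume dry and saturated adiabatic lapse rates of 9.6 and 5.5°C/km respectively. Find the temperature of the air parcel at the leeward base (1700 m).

-0.09°C

From 600 m to 2800 m (dry): cools by 9.6 × 2.2 = 21.12°C, giving -13.52°C.
From 2800 m to 3500 m (saturated): cools by 5.5 × 0.7 = 3.85°C, giving -17.37°C.
From 3500 m to 1700 m (dry descent): warms by 9.6 × 1.8 = 17.28°C, giving -0.09°C.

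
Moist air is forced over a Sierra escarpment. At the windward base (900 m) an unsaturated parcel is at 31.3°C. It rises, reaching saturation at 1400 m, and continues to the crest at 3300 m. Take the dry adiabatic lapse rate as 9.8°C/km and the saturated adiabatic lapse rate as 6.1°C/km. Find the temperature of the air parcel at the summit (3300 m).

900 → 1400 m (dry, 9.8°C/km): ΔT = -9.8 × 0.5 = -4.9°C → T = 26.4°C
1400 → 3300 m (saturated, 6.1°C/km): ΔT = -6.1 × 1.9 = -11.59°C → T = 14.81°C

14.81°C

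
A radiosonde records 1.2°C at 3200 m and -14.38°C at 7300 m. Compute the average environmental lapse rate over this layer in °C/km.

Γ = −ΔT/Δz = (1.2 − (-14.38)) / (7300 − 3200) m
  = 15.58°C / 4.1 km = 3.8°C/km

3.8°C/km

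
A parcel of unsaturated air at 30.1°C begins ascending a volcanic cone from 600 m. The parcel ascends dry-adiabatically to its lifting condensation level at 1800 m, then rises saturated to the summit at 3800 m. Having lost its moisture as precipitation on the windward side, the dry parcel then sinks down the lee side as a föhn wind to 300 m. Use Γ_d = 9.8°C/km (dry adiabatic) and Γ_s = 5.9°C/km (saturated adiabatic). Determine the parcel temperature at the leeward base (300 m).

40.84°C

600–1800 m, dry: Δz = 1.2 km ⇒ ΔT = -11.76°C; T = 18.34°C
1800–3800 m, saturated: Δz = 2 km ⇒ ΔT = -11.8°C; T = 6.54°C
3800–300 m, dry descent: Δz = 3.5 km ⇒ ΔT = +34.3°C; T = 40.84°C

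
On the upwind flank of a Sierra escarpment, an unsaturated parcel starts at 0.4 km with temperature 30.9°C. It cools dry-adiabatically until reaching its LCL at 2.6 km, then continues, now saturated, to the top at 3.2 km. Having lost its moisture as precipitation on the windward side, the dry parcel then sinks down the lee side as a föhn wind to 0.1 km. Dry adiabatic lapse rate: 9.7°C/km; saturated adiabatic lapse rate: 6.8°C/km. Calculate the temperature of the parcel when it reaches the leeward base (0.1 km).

400–2600 m, dry: Δz = 2.2 km ⇒ ΔT = -21.34°C; T = 9.56°C
2600–3200 m, saturated: Δz = 0.6 km ⇒ ΔT = -4.08°C; T = 5.48°C
3200–100 m, dry descent: Δz = 3.1 km ⇒ ΔT = +30.07°C; T = 35.55°C

35.55°C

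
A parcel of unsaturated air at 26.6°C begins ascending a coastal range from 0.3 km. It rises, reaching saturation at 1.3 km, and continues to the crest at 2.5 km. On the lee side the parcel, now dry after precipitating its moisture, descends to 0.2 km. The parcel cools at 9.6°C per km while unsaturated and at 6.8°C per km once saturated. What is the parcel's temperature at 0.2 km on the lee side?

From 300 m to 1300 m (dry): cools by 9.6 × 1 = 9.6°C, giving 17°C.
From 1300 m to 2500 m (saturated): cools by 6.8 × 1.2 = 8.16°C, giving 8.84°C.
From 2500 m to 200 m (dry descent): warms by 9.6 × 2.3 = 22.08°C, giving 30.92°C.

30.92°C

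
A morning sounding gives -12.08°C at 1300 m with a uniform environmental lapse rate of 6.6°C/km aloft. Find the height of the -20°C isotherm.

Height above start = (-12.08 − (-20)) / 6.6 = 1.2 km
Altitude = 1300 m + 1200 m = 2500 m

2500 m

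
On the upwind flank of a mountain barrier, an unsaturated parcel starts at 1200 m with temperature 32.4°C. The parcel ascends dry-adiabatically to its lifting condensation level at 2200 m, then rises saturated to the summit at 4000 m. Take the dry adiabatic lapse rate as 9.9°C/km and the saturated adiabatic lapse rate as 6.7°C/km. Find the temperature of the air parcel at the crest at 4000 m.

1200–2200 m, dry: Δz = 1 km ⇒ ΔT = -9.9°C; T = 22.5°C
2200–4000 m, saturated: Δz = 1.8 km ⇒ ΔT = -12.06°C; T = 10.44°C

10.44°C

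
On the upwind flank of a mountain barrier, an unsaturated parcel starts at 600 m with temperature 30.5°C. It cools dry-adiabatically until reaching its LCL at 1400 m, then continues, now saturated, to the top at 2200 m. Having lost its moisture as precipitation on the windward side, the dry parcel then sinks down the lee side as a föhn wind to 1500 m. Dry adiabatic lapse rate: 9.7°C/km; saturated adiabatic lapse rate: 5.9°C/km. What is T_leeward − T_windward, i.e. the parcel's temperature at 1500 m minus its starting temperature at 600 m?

600 → 1400 m (dry, 9.7°C/km): ΔT = -9.7 × 0.8 = -7.76°C → T = 22.74°C
1400 → 2200 m (saturated, 5.9°C/km): ΔT = -5.9 × 0.8 = -4.72°C → T = 18.02°C
2200 → 1500 m (dry descent, 9.7°C/km): ΔT = +9.7 × 0.7 = +6.79°C → T = 24.81°C
Net change vs windward start: 24.81 − 30.5 = -5.69°C

-5.69°C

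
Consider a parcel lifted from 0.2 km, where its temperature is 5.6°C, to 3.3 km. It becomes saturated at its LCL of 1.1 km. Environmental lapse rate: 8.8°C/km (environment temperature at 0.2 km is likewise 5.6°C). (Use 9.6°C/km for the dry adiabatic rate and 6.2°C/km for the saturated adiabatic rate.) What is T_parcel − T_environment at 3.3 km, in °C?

Parcel:
  200–1100 m, dry: Δz = 0.9 km ⇒ ΔT = -8.64°C; T = -3.04°C
  1100–3300 m, saturated: Δz = 2.2 km ⇒ ΔT = -13.64°C; T = -16.68°C
Environment:
  200–3300 m, environment: Δz = 3.1 km ⇒ ΔT = -27.28°C; T = -21.68°C
T_parcel − T_env = -16.68 − (-21.68) = +5°C

+5°C (parcel warmer than environment)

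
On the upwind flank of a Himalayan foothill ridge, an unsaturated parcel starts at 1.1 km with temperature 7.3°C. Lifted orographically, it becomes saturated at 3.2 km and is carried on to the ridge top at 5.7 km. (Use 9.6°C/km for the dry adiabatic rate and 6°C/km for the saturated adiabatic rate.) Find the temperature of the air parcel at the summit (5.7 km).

-27.86°C

1100 → 3200 m (dry, 9.6°C/km): ΔT = -9.6 × 2.1 = -20.16°C → T = -12.86°C
3200 → 5700 m (saturated, 6°C/km): ΔT = -6 × 2.5 = -15°C → T = -27.86°C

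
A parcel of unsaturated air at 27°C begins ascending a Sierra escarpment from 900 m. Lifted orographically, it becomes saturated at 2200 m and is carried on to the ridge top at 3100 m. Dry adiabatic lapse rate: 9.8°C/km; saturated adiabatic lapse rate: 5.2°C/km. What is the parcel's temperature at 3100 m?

9.58°C

900–2200 m, dry: Δz = 1.3 km ⇒ ΔT = -12.74°C; T = 14.26°C
2200–3100 m, saturated: Δz = 0.9 km ⇒ ΔT = -4.68°C; T = 9.58°C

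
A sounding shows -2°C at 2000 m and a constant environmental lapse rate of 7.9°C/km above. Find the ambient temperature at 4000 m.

-17.8°C

Environmental to 4000 m: -7.9 × 2 km = -15.8°C, so T = -17.8°C.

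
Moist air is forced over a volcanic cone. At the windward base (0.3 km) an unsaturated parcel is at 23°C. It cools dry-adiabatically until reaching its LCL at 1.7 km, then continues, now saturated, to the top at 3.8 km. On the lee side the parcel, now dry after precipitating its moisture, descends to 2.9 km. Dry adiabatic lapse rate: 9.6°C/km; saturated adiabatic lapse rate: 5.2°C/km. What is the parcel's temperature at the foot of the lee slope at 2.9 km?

300–1700 m, dry: Δz = 1.4 km ⇒ ΔT = -13.44°C; T = 9.56°C
1700–3800 m, saturated: Δz = 2.1 km ⇒ ΔT = -10.92°C; T = -1.36°C
3800–2900 m, dry descent: Δz = 0.9 km ⇒ ΔT = +8.64°C; T = 7.28°C

7.28°C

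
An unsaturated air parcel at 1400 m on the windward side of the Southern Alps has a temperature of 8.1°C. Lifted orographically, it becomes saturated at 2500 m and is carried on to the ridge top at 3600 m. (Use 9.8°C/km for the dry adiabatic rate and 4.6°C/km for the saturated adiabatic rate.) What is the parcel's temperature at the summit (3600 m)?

-7.74°C

1400 → 2500 m (dry, 9.8°C/km): ΔT = -9.8 × 1.1 = -10.78°C → T = -2.68°C
2500 → 3600 m (saturated, 4.6°C/km): ΔT = -4.6 × 1.1 = -5.06°C → T = -7.74°C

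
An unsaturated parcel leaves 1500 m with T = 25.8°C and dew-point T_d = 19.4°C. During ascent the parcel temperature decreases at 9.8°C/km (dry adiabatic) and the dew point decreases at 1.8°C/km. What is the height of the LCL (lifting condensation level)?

T and T_d converge at 9.8 − 1.8 = 8°C per km
Height above start = (25.8 − 19.4) / 8 = 0.8 km
LCL altitude = 1500 m + 800 m = 2300 m

2300 m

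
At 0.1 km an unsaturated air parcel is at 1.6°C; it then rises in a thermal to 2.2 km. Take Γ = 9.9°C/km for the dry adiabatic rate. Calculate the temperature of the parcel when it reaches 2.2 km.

100–2200 m, dry adiabatic: Δz = 2.1 km ⇒ ΔT = -20.79°C; T = -19.19°C

-19.19°C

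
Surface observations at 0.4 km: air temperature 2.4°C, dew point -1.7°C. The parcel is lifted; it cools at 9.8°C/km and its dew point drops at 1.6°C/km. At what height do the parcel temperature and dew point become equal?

0.9 km

T and T_d converge at 9.8 − 1.6 = 8.2°C per km
Height above start = (2.4 − (-1.7)) / 8.2 = 0.5 km
LCL altitude = 400 m + 500 m = 900 m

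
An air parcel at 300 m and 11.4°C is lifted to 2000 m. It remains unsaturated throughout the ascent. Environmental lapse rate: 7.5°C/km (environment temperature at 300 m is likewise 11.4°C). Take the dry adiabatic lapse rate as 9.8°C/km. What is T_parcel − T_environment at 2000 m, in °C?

-3.91°C (parcel cooler than environment)

Parcel:
  Dry to 2000 m: -9.8 × 1.7 km = -16.66°C, so T = -5.26°C.
Environment:
  Environment to 2000 m: -7.5 × 1.7 km = -12.75°C, so T = -1.35°C.
T_parcel − T_env = -5.26 − (-1.35) = -3.91°C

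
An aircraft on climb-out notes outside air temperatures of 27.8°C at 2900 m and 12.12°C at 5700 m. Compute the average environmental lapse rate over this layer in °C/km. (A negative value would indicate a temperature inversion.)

5.6°C/km

Γ = −ΔT/Δz = (27.8 − 12.12) / (5700 − 2900) m
  = 15.68°C / 2.8 km = 5.6°C/km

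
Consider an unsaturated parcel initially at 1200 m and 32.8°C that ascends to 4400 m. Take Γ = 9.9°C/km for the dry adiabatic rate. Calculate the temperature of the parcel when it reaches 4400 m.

Dry adiabatic to 4400 m: -9.9 × 3.2 km = -31.68°C, so T = 1.12°C.

1.12°C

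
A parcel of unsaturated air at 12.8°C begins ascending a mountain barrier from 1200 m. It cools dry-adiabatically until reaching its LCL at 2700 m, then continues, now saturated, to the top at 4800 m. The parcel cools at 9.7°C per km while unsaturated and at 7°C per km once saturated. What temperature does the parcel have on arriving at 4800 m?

-16.45°C

1200 → 2700 m (dry, 9.7°C/km): ΔT = -9.7 × 1.5 = -14.55°C → T = -1.75°C
2700 → 4800 m (saturated, 7°C/km): ΔT = -7 × 2.1 = -14.7°C → T = -16.45°C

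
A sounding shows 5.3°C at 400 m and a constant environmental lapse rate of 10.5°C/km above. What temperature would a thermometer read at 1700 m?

400–1700 m, environmental: Δz = 1.3 km ⇒ ΔT = -13.65°C; T = -8.35°C

-8.35°C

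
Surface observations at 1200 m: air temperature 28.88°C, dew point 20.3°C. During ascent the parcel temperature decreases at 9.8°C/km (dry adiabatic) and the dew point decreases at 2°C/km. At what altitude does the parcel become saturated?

2300 m

T and T_d converge at 9.8 − 2 = 7.8°C per km
Height above start = (28.88 − 20.3) / 7.8 = 1.1 km
LCL altitude = 1200 m + 1100 m = 2300 m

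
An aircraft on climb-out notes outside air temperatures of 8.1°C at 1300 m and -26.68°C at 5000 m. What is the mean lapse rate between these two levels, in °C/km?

Γ = −ΔT/Δz = (8.1 − (-26.68)) / (5000 − 1300) m
  = 34.78°C / 3.7 km = 9.4°C/km

9.4°C/km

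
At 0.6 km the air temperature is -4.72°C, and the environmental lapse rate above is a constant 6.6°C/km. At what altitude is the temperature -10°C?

Height above start = (-4.72 − (-10)) / 6.6 = 0.8 km
Altitude = 600 m + 800 m = 1400 m

1.4 km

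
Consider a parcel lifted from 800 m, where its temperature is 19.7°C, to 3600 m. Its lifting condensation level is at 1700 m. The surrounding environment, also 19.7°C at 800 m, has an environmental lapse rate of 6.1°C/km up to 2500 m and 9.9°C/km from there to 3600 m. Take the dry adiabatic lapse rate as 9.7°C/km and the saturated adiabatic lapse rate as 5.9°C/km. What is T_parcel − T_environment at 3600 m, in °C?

Parcel:
  800–1700 m, dry: Δz = 0.9 km ⇒ ΔT = -8.73°C; T = 10.97°C
  1700–3600 m, saturated: Δz = 1.9 km ⇒ ΔT = -11.21°C; T = -0.24°C
Environment:
  800–2500 m, environment, lower layer: Δz = 1.7 km ⇒ ΔT = -10.37°C; T = 9.33°C
  2500–3600 m, environment, upper layer: Δz = 1.1 km ⇒ ΔT = -10.89°C; T = -1.56°C
T_parcel − T_env = -0.24 − (-1.56) = +1.32°C

+1.32°C (parcel warmer than environment)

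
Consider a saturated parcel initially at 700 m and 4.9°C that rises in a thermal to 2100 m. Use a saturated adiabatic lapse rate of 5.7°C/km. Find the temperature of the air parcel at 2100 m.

700 → 2100 m (saturated adiabatic, 5.7°C/km): ΔT = -5.7 × 1.4 = -7.98°C → T = -3.08°C

-3.08°C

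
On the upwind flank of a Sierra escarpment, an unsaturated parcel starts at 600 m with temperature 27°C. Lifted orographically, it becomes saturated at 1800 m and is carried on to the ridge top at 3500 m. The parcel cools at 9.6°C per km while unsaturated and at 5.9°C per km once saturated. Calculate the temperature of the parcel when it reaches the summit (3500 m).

From 600 m to 1800 m (dry): cools by 9.6 × 1.2 = 11.52°C, giving 15.48°C.
From 1800 m to 3500 m (saturated): cools by 5.9 × 1.7 = 10.03°C, giving 5.45°C.

5.45°C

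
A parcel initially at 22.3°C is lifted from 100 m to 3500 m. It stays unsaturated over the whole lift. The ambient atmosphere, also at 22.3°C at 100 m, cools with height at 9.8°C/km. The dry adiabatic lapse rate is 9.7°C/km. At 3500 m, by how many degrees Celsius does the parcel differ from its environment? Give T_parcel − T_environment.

Parcel:
  Dry to 3500 m: -9.7 × 3.4 km = -32.98°C, so T = -10.68°C.
Environment:
  Environment to 3500 m: -9.8 × 3.4 km = -33.32°C, so T = -11.02°C.
T_parcel − T_env = -10.68 − (-11.02) = +0.34°C

+0.34°C (parcel warmer than environment)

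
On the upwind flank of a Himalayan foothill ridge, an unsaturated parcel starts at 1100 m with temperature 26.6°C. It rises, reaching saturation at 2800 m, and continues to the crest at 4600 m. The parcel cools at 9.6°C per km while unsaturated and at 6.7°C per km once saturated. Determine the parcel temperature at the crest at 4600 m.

-1.78°C

1100–2800 m, dry: Δz = 1.7 km ⇒ ΔT = -16.32°C; T = 10.28°C
2800–4600 m, saturated: Δz = 1.8 km ⇒ ΔT = -12.06°C; T = -1.78°C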